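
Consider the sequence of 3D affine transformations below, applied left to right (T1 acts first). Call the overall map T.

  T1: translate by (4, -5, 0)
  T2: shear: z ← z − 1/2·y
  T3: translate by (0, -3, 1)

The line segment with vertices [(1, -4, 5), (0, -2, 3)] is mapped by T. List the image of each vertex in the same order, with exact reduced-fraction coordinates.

image vertices: (5, -12, 21/2), (4, -10, 15/2)

T1 translate by (4, -5, 0): (1, -4, 5) → (5, -9, 5); (0, -2, 3) → (4, -7, 3)
T2 shear: z ← z − 1/2·y: (5, -9, 5) → (5, -9, 19/2); (4, -7, 3) → (4, -7, 13/2)
T3 translate by (0, -3, 1): (5, -9, 19/2) → (5, -12, 21/2); (4, -7, 13/2) → (4, -10, 15/2)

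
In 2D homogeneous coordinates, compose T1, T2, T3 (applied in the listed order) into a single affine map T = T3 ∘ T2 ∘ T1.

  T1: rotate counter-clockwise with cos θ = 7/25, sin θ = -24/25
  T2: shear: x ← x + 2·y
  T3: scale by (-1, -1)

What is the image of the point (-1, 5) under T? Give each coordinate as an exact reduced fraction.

T(p) = (-231/25, -59/25)

T1 rotate counter-clockwise with cos θ = 7/25, sin θ = -24/25: (-1, 5) → (113/25, 59/25)
T2 shear: x ← x + 2·y: (113/25, 59/25) → (231/25, 59/25)
T3 scale by (-1, -1): (231/25, 59/25) → (-231/25, -59/25)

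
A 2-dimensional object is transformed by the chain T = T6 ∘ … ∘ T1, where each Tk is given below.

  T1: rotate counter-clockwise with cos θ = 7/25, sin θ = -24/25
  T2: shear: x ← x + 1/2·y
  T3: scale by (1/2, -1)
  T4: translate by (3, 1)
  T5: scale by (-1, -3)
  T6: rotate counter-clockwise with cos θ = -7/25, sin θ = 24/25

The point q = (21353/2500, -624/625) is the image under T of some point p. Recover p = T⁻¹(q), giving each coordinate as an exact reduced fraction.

T1 = [7/25 24/25 0; -24/25 7/25 0; 0 0 1]
T2·T1 = [-1/5 11/10 0; -24/25 7/25 0; 0 0 1]
T3·…·T1 = [-1/10 11/20 0; 24/25 -7/25 0; 0 0 1]
T4·…·T1 = [-1/10 11/20 3; 24/25 -7/25 1; 0 0 1]
T5·…·T1 = [1/10 -11/20 -3; -72/25 21/25 -3; 0 0 1]
T6·…·T1 = [3421/1250 -1631/2500 93/25; 564/625 -477/625 -51/25; 0 0 1]
det M = -3/2; M⁻¹ = [318/625 -1631/3750 -139/50; 376/625 -3421/1875 -149/25; 0 0 1]
M⁻¹ · (21353/2500, -624/625)ᵀ = (2, 1)ᵀ

p = (2, 1)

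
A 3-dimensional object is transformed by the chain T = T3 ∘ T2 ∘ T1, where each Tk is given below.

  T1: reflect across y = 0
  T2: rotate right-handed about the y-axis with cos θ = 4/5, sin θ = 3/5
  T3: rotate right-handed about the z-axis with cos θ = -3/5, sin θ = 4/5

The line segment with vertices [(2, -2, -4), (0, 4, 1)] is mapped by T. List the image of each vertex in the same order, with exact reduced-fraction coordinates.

T1 reflect across y = 0: (2, -2, -4) → (2, 2, -4); (0, 4, 1) → (0, -4, 1)
T2 rotate right-handed about the y-axis with cos θ = 4/5, sin θ = 3/5: (2, 2, -4) → (-4/5, 2, -22/5); (0, -4, 1) → (3/5, -4, 4/5)
T3 rotate right-handed about the z-axis with cos θ = -3/5, sin θ = 4/5: (-4/5, 2, -22/5) → (-28/25, -46/25, -22/5); (3/5, -4, 4/5) → (71/25, 72/25, 4/5)

image vertices: (-28/25, -46/25, -22/5), (71/25, 72/25, 4/5)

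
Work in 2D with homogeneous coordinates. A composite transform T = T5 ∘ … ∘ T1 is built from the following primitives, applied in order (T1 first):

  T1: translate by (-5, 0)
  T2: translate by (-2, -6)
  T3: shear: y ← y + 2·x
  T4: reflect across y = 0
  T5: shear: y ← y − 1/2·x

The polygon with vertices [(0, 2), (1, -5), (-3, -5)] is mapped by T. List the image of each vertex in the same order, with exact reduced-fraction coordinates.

image vertices: (-7, 43/2), (-6, 26), (-10, 36)

T1 translate by (-5, 0): (0, 2) → (-5, 2); (1, -5) → (-4, -5); (-3, -5) → (-8, -5)
T2 translate by (-2, -6): (-5, 2) → (-7, -4); (-4, -5) → (-6, -11); (-8, -5) → (-10, -11)
T3 shear: y ← y + 2·x: (-7, -4) → (-7, -18); (-6, -11) → (-6, -23); (-10, -11) → (-10, -31)
T4 reflect across y = 0: (-7, -18) → (-7, 18); (-6, -23) → (-6, 23); (-10, -31) → (-10, 31)
T5 shear: y ← y − 1/2·x: (-7, 18) → (-7, 43/2); (-6, 23) → (-6, 26); (-10, 31) → (-10, 36)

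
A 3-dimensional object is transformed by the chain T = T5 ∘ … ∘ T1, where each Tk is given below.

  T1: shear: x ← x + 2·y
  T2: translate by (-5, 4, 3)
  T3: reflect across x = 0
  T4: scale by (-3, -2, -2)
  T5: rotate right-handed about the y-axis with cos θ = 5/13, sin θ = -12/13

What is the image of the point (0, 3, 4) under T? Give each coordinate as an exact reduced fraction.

T(p) = (183/13, -14, -34/13)

T1 shear: x ← x + 2·y: (0, 3, 4) → (6, 3, 4)
T2 translate by (-5, 4, 3): (6, 3, 4) → (1, 7, 7)
T3 reflect across x = 0: (1, 7, 7) → (-1, 7, 7)
T4 scale by (-3, -2, -2): (-1, 7, 7) → (3, -14, -14)
T5 rotate right-handed about the y-axis with cos θ = 5/13, sin θ = -12/13: (3, -14, -14) → (183/13, -14, -34/13)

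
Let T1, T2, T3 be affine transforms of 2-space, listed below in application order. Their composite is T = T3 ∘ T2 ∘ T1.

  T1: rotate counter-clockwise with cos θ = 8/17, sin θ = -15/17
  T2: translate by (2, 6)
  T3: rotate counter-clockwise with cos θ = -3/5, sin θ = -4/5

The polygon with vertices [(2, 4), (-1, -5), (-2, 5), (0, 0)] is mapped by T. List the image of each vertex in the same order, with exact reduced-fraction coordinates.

image vertices: (86/85, -752/85), (91/17, -7/17), (409/85, -888/85), (18/5, -26/5)

T1 rotate counter-clockwise with cos θ = 8/17, sin θ = -15/17: (2, 4) → (76/17, 2/17); (-1, -5) → (-83/17, -25/17); (-2, 5) → (59/17, 70/17); (0, 0) → (0, 0)
T2 translate by (2, 6): (76/17, 2/17) → (110/17, 104/17); (-83/17, -25/17) → (-49/17, 77/17); (59/17, 70/17) → (93/17, 172/17); (0, 0) → (2, 6)
T3 rotate counter-clockwise with cos θ = -3/5, sin θ = -4/5: (110/17, 104/17) → (86/85, -752/85); (-49/17, 77/17) → (91/17, -7/17); (93/17, 172/17) → (409/85, -888/85); (2, 6) → (18/5, -26/5)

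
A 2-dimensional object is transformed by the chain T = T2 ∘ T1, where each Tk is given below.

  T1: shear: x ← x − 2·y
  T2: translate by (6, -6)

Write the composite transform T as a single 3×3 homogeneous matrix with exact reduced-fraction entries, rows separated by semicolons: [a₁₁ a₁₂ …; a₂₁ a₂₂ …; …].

T1 = [1 -2 0; 0 1 0; 0 0 1]
T2·T1 = [1 -2 6; 0 1 -6; 0 0 1]

T = [1 -2 6; 0 1 -6; 0 0 1]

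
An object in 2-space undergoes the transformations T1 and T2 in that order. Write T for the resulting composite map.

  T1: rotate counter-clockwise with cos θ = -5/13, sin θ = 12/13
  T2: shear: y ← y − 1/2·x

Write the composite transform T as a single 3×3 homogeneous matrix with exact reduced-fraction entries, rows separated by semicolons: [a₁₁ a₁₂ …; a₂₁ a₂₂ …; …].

T = [-5/13 -12/13 0; 29/26 1/13 0; 0 0 1]

T1 = [-5/13 -12/13 0; 12/13 -5/13 0; 0 0 1]
T2·T1 = [-5/13 -12/13 0; 29/26 1/13 0; 0 0 1]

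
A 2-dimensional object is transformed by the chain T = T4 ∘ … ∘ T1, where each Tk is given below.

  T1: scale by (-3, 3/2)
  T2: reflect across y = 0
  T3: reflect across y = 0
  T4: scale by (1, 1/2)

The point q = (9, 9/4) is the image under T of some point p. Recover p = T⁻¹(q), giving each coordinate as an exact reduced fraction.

p = (-3, 3)

T1 = [-3 0 0; 0 3/2 0; 0 0 1]
T2·T1 = [-3 0 0; 0 -3/2 0; 0 0 1]
T3·…·T1 = [-3 0 0; 0 3/2 0; 0 0 1]
T4·…·T1 = [-3 0 0; 0 3/4 0; 0 0 1]
det M = -9/4; M⁻¹ = [-1/3 0 0; 0 4/3 0; 0 0 1]
M⁻¹ · (9, 9/4)ᵀ = (-3, 3)ᵀ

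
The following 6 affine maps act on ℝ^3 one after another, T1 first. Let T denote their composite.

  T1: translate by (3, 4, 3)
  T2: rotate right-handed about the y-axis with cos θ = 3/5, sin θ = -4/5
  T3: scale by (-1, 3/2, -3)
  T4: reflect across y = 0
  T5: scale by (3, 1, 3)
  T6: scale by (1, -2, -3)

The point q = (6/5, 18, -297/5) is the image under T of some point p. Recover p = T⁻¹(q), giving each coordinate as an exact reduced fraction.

T1 = [1 0 0 3; 0 1 0 4; 0 0 1 3; 0 0 0 1]
T2·T1 = [3/5 0 -4/5 -3/5; 0 1 0 4; 4/5 0 3/5 21/5; 0 0 0 1]
T3·…·T1 = [-3/5 0 4/5 3/5; 0 3/2 0 6; -12/5 0 -9/5 -63/5; 0 0 0 1]
T4·…·T1 = [-3/5 0 4/5 3/5; 0 -3/2 0 -6; -12/5 0 -9/5 -63/5; 0 0 0 1]
T5·…·T1 = [-9/5 0 12/5 9/5; 0 -3/2 0 -6; -36/5 0 -27/5 -189/5; 0 0 0 1]
T6·…·T1 = [-9/5 0 12/5 9/5; 0 3 0 12; 108/5 0 81/5 567/5; 0 0 0 1]
det M = -243; M⁻¹ = [-1/5 0 4/135 -3; 0 1/3 0 -4; 4/15 0 1/45 -3; 0 0 0 1]
M⁻¹ · (6/5, 18, -297/5)ᵀ = (-5, 2, -4)ᵀ

p = (-5, 2, -4)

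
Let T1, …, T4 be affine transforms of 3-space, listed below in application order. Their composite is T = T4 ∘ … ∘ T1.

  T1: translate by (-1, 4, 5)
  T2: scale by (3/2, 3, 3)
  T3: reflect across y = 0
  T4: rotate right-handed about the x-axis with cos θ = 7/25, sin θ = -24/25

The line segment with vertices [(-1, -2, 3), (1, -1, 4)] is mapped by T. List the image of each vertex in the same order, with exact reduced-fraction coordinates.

T1 translate by (-1, 4, 5): (-1, -2, 3) → (-2, 2, 8); (1, -1, 4) → (0, 3, 9)
T2 scale by (3/2, 3, 3): (-2, 2, 8) → (-3, 6, 24); (0, 3, 9) → (0, 9, 27)
T3 reflect across y = 0: (-3, 6, 24) → (-3, -6, 24); (0, 9, 27) → (0, -9, 27)
T4 rotate right-handed about the x-axis with cos θ = 7/25, sin θ = -24/25: (-3, -6, 24) → (-3, 534/25, 312/25); (0, -9, 27) → (0, 117/5, 81/5)

image vertices: (-3, 534/25, 312/25), (0, 117/5, 81/5)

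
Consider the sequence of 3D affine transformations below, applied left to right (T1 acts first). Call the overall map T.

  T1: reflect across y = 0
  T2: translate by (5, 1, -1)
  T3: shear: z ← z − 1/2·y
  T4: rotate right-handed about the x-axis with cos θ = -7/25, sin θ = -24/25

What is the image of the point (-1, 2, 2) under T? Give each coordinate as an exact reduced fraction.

T(p) = (4, 43/25, 27/50)

T1 reflect across y = 0: (-1, 2, 2) → (-1, -2, 2)
T2 translate by (5, 1, -1): (-1, -2, 2) → (4, -1, 1)
T3 shear: z ← z − 1/2·y: (4, -1, 1) → (4, -1, 3/2)
T4 rotate right-handed about the x-axis with cos θ = -7/25, sin θ = -24/25: (4, -1, 3/2) → (4, 43/25, 27/50)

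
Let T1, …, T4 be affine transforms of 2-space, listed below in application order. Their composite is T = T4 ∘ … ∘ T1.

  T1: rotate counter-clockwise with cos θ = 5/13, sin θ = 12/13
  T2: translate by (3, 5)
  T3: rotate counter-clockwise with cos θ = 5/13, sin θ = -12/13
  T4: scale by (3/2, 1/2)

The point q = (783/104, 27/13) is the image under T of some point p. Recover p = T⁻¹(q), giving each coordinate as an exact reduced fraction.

p = (-3/4, 5)

T1 = [5/13 -12/13 0; 12/13 5/13 0; 0 0 1]
T2·T1 = [5/13 -12/13 3; 12/13 5/13 5; 0 0 1]
T3·…·T1 = [1 0 75/13; 0 1 -11/13; 0 0 1]
T4·…·T1 = [3/2 0 225/26; 0 1/2 -11/26; 0 0 1]
det M = 3/4; M⁻¹ = [2/3 0 -75/13; 0 2 11/13; 0 0 1]
M⁻¹ · (783/104, 27/13)ᵀ = (-3/4, 5)ᵀ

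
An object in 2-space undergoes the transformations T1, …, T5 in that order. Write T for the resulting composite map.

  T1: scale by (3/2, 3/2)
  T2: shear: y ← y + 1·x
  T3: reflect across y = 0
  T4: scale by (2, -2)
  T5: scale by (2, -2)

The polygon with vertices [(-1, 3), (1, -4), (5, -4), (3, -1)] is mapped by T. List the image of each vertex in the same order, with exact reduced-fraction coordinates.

image vertices: (-6, -12), (6, 18), (30, -6), (18, -12)

T1 scale by (3/2, 3/2): (-1, 3) → (-3/2, 9/2); (1, -4) → (3/2, -6); (5, -4) → (15/2, -6); (3, -1) → (9/2, -3/2)
T2 shear: y ← y + 1·x: (-3/2, 9/2) → (-3/2, 3); (3/2, -6) → (3/2, -9/2); (15/2, -6) → (15/2, 3/2); (9/2, -3/2) → (9/2, 3)
T3 reflect across y = 0: (-3/2, 3) → (-3/2, -3); (3/2, -9/2) → (3/2, 9/2); (15/2, 3/2) → (15/2, -3/2); (9/2, 3) → (9/2, -3)
T4 scale by (2, -2): (-3/2, -3) → (-3, 6); (3/2, 9/2) → (3, -9); (15/2, -3/2) → (15, 3); (9/2, -3) → (9, 6)
T5 scale by (2, -2): (-3, 6) → (-6, -12); (3, -9) → (6, 18); (15, 3) → (30, -6); (9, 6) → (18, -12)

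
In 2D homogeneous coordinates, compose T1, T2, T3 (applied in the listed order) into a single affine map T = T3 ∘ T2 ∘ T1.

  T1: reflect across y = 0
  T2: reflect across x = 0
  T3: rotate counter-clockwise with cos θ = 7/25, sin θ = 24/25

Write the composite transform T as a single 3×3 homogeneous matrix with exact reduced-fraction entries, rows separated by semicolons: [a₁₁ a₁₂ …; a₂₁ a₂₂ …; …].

T1 = [1 0 0; 0 -1 0; 0 0 1]
T2·T1 = [-1 0 0; 0 -1 0; 0 0 1]
T3·…·T1 = [-7/25 24/25 0; -24/25 -7/25 0; 0 0 1]

T = [-7/25 24/25 0; -24/25 -7/25 0; 0 0 1]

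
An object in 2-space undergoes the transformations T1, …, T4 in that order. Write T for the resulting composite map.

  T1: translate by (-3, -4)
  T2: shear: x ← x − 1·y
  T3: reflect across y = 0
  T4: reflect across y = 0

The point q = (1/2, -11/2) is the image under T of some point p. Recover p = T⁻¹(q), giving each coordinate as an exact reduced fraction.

p = (-2, -3/2)

T1 = [1 0 -3; 0 1 -4; 0 0 1]
T2·T1 = [1 -1 1; 0 1 -4; 0 0 1]
T3·…·T1 = [1 -1 1; 0 -1 4; 0 0 1]
T4·…·T1 = [1 -1 1; 0 1 -4; 0 0 1]
det M = 1; M⁻¹ = [1 1 3; 0 1 4; 0 0 1]
M⁻¹ · (1/2, -11/2)ᵀ = (-2, -3/2)ᵀ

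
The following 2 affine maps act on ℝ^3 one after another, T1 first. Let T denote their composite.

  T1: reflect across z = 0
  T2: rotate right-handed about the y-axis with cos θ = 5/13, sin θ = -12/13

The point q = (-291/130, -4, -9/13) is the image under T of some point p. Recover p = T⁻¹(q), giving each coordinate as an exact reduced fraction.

T1 = [1 0 0 0; 0 1 0 0; 0 0 -1 0; 0 0 0 1]
T2·T1 = [5/13 0 12/13 0; 0 1 0 0; 12/13 0 -5/13 0; 0 0 0 1]
det M = -1; M⁻¹ = [5/13 0 12/13 0; 0 1 0 0; 12/13 0 -5/13 0; 0 0 0 1]
M⁻¹ · (-291/130, -4, -9/13)ᵀ = (-3/2, -4, -9/5)ᵀ

p = (-3/2, -4, -9/5)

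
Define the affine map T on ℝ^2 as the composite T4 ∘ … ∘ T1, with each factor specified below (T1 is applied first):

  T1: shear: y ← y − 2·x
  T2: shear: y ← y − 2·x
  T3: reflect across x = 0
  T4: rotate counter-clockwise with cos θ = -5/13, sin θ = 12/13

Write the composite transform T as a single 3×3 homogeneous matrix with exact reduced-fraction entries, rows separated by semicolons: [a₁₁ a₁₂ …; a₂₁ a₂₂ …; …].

T = [53/13 -12/13 0; 8/13 -5/13 0; 0 0 1]

T1 = [1 0 0; -2 1 0; 0 0 1]
T2·T1 = [1 0 0; -4 1 0; 0 0 1]
T3·…·T1 = [-1 0 0; -4 1 0; 0 0 1]
T4·…·T1 = [53/13 -12/13 0; 8/13 -5/13 0; 0 0 1]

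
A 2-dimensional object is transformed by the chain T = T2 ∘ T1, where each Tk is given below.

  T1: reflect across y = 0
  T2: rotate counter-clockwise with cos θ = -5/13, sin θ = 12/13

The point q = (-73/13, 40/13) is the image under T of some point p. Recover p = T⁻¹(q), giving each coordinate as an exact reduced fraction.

T1 = [1 0 0; 0 -1 0; 0 0 1]
T2·T1 = [-5/13 12/13 0; 12/13 5/13 0; 0 0 1]
det M = -1; M⁻¹ = [-5/13 12/13 0; 12/13 5/13 0; 0 0 1]
M⁻¹ · (-73/13, 40/13)ᵀ = (5, -4)ᵀ

p = (5, -4)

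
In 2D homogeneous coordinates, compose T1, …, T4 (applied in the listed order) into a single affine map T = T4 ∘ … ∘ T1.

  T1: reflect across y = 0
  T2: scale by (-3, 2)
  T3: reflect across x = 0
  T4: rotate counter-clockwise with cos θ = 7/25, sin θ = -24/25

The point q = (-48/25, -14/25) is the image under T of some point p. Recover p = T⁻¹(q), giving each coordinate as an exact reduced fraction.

T1 = [1 0 0; 0 -1 0; 0 0 1]
T2·T1 = [-3 0 0; 0 -2 0; 0 0 1]
T3·…·T1 = [3 0 0; 0 -2 0; 0 0 1]
T4·…·T1 = [21/25 -48/25 0; -72/25 -14/25 0; 0 0 1]
det M = -6; M⁻¹ = [7/75 -8/25 0; -12/25 -7/50 0; 0 0 1]
M⁻¹ · (-48/25, -14/25)ᵀ = (0, 1)ᵀ

p = (0, 1)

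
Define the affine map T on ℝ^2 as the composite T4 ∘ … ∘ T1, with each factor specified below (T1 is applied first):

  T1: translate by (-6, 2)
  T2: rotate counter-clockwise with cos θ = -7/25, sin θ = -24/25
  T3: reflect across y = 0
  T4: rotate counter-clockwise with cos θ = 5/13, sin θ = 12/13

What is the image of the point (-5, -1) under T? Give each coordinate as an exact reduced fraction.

T1 translate by (-6, 2): (-5, -1) → (-11, 1)
T2 rotate counter-clockwise with cos θ = -7/25, sin θ = -24/25: (-11, 1) → (101/25, 257/25)
T3 reflect across y = 0: (101/25, 257/25) → (101/25, -257/25)
T4 rotate counter-clockwise with cos θ = 5/13, sin θ = 12/13: (101/25, -257/25) → (3589/325, -73/325)

T(p) = (3589/325, -73/325)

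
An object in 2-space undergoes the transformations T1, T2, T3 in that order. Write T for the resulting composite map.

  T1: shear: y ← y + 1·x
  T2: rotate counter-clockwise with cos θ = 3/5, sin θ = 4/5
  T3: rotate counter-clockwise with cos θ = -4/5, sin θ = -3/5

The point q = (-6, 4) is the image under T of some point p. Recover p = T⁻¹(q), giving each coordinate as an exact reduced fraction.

p = (-4, -2)

T1 = [1 0 0; 1 1 0; 0 0 1]
T2·T1 = [-1/5 -4/5 0; 7/5 3/5 0; 0 0 1]
T3·…·T1 = [1 1 0; -1 0 0; 0 0 1]
det M = 1; M⁻¹ = [0 -1 0; 1 1 0; 0 0 1]
M⁻¹ · (-6, 4)ᵀ = (-4, -2)ᵀ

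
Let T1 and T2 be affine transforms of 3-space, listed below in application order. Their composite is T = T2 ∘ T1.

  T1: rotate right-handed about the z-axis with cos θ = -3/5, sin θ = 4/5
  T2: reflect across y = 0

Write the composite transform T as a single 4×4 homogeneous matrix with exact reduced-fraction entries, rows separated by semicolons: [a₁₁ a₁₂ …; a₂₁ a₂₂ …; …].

T = [-3/5 -4/5 0 0; -4/5 3/5 0 0; 0 0 1 0; 0 0 0 1]

T1 = [-3/5 -4/5 0 0; 4/5 -3/5 0 0; 0 0 1 0; 0 0 0 1]
T2·T1 = [-3/5 -4/5 0 0; -4/5 3/5 0 0; 0 0 1 0; 0 0 0 1]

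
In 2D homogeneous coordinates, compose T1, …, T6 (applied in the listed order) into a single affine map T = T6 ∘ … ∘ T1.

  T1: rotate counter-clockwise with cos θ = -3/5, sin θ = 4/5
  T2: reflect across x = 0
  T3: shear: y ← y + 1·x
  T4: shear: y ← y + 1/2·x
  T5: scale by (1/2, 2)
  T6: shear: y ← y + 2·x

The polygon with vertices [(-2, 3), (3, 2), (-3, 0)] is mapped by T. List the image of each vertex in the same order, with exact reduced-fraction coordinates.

T1 rotate counter-clockwise with cos θ = -3/5, sin θ = 4/5: (-2, 3) → (-6/5, -17/5); (3, 2) → (-17/5, 6/5); (-3, 0) → (9/5, -12/5)
T2 reflect across x = 0: (-6/5, -17/5) → (6/5, -17/5); (-17/5, 6/5) → (17/5, 6/5); (9/5, -12/5) → (-9/5, -12/5)
T3 shear: y ← y + 1·x: (6/5, -17/5) → (6/5, -11/5); (17/5, 6/5) → (17/5, 23/5); (-9/5, -12/5) → (-9/5, -21/5)
T4 shear: y ← y + 1/2·x: (6/5, -11/5) → (6/5, -8/5); (17/5, 23/5) → (17/5, 63/10); (-9/5, -21/5) → (-9/5, -51/10)
T5 scale by (1/2, 2): (6/5, -8/5) → (3/5, -16/5); (17/5, 63/10) → (17/10, 63/5); (-9/5, -51/10) → (-9/10, -51/5)
T6 shear: y ← y + 2·x: (3/5, -16/5) → (3/5, -2); (17/10, 63/5) → (17/10, 16); (-9/10, -51/5) → (-9/10, -12)

image vertices: (3/5, -2), (17/10, 16), (-9/10, -12)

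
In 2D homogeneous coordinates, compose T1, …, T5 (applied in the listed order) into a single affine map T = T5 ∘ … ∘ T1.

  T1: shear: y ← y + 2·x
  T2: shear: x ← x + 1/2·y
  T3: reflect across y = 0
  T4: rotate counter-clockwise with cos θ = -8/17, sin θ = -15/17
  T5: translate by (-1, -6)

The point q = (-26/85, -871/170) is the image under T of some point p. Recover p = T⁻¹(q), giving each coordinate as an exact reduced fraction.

T1 = [1 0 0; 2 1 0; 0 0 1]
T2·T1 = [2 1/2 0; 2 1 0; 0 0 1]
T3·…·T1 = [2 1/2 0; -2 -1 0; 0 0 1]
T4·…·T1 = [-46/17 -19/17 0; -14/17 1/34 0; 0 0 1]
T5·…·T1 = [-46/17 -19/17 -1; -14/17 1/34 -6; 0 0 1]
det M = -1; M⁻¹ = [-1/34 -19/17 -229/34; -14/17 46/17 262/17; 0 0 1]
M⁻¹ · (-26/85, -871/170)ᵀ = (-1, 9/5)ᵀ

p = (-1, 9/5)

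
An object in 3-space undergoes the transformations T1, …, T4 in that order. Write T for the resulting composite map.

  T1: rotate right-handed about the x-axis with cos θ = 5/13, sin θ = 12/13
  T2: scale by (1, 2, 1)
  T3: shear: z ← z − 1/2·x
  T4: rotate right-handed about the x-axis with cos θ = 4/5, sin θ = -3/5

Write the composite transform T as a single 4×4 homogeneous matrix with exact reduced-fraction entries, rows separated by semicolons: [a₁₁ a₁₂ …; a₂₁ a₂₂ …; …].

T1 = [1 0 0 0; 0 5/13 -12/13 0; 0 12/13 5/13 0; 0 0 0 1]
T2·T1 = [1 0 0 0; 0 10/13 -24/13 0; 0 12/13 5/13 0; 0 0 0 1]
T3·…·T1 = [1 0 0 0; 0 10/13 -24/13 0; -1/2 12/13 5/13 0; 0 0 0 1]
T4·…·T1 = [1 0 0 0; -3/10 76/65 -81/65 0; -2/5 18/65 92/65 0; 0 0 0 1]

T = [1 0 0 0; -3/10 76/65 -81/65 0; -2/5 18/65 92/65 0; 0 0 0 1]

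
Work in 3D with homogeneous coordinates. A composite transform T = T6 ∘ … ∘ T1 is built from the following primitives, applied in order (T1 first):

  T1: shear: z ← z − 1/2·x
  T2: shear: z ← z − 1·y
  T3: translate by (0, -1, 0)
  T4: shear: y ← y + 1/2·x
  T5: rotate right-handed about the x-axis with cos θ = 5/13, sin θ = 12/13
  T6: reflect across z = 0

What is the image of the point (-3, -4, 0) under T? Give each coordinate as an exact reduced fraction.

T1 shear: z ← z − 1/2·x: (-3, -4, 0) → (-3, -4, 3/2)
T2 shear: z ← z − 1·y: (-3, -4, 3/2) → (-3, -4, 11/2)
T3 translate by (0, -1, 0): (-3, -4, 11/2) → (-3, -5, 11/2)
T4 shear: y ← y + 1/2·x: (-3, -5, 11/2) → (-3, -13/2, 11/2)
T5 rotate right-handed about the x-axis with cos θ = 5/13, sin θ = 12/13: (-3, -13/2, 11/2) → (-3, -197/26, -101/26)
T6 reflect across z = 0: (-3, -197/26, -101/26) → (-3, -197/26, 101/26)

T(p) = (-3, -197/26, 101/26)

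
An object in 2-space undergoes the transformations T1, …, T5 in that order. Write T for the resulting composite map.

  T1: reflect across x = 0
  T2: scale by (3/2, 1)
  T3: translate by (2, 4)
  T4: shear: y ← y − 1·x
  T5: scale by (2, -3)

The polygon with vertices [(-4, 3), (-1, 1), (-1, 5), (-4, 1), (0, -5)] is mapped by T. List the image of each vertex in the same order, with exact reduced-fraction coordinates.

T1 reflect across x = 0: (-4, 3) → (4, 3); (-1, 1) → (1, 1); (-1, 5) → (1, 5); (-4, 1) → (4, 1); (0, -5) → (0, -5)
T2 scale by (3/2, 1): (4, 3) → (6, 3); (1, 1) → (3/2, 1); (1, 5) → (3/2, 5); (4, 1) → (6, 1); (0, -5) → (0, -5)
T3 translate by (2, 4): (6, 3) → (8, 7); (3/2, 1) → (7/2, 5); (3/2, 5) → (7/2, 9); (6, 1) → (8, 5); (0, -5) → (2, -1)
T4 shear: y ← y − 1·x: (8, 7) → (8, -1); (7/2, 5) → (7/2, 3/2); (7/2, 9) → (7/2, 11/2); (8, 5) → (8, -3); (2, -1) → (2, -3)
T5 scale by (2, -3): (8, -1) → (16, 3); (7/2, 3/2) → (7, -9/2); (7/2, 11/2) → (7, -33/2); (8, -3) → (16, 9); (2, -3) → (4, 9)

image vertices: (16, 3), (7, -9/2), (7, -33/2), (16, 9), (4, 9)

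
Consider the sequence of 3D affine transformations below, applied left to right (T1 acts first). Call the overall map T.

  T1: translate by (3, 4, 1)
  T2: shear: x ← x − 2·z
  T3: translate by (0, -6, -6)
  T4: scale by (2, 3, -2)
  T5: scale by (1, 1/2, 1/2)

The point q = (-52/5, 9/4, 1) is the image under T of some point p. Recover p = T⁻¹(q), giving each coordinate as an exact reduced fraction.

p = (9/5, 7/2, 4)

T1 = [1 0 0 3; 0 1 0 4; 0 0 1 1; 0 0 0 1]
T2·T1 = [1 0 -2 1; 0 1 0 4; 0 0 1 1; 0 0 0 1]
T3·…·T1 = [1 0 -2 1; 0 1 0 -2; 0 0 1 -5; 0 0 0 1]
T4·…·T1 = [2 0 -4 2; 0 3 0 -6; 0 0 -2 10; 0 0 0 1]
T5·…·T1 = [2 0 -4 2; 0 3/2 0 -3; 0 0 -1 5; 0 0 0 1]
det M = -3; M⁻¹ = [1/2 0 -2 9; 0 2/3 0 2; 0 0 -1 5; 0 0 0 1]
M⁻¹ · (-52/5, 9/4, 1)ᵀ = (9/5, 7/2, 4)ᵀ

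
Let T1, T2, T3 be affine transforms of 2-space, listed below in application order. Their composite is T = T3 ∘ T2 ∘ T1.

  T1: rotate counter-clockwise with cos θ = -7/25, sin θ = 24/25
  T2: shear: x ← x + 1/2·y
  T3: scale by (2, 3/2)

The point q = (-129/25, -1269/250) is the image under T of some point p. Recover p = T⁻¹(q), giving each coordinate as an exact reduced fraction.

T1 = [-7/25 -24/25 0; 24/25 -7/25 0; 0 0 1]
T2·T1 = [1/5 -11/10 0; 24/25 -7/25 0; 0 0 1]
T3·…·T1 = [2/5 -11/5 0; 36/25 -21/50 0; 0 0 1]
det M = 3; M⁻¹ = [-7/50 11/15 0; -12/25 2/15 0; 0 0 1]
M⁻¹ · (-129/25, -1269/250)ᵀ = (-3, 9/5)ᵀ

p = (-3, 9/5)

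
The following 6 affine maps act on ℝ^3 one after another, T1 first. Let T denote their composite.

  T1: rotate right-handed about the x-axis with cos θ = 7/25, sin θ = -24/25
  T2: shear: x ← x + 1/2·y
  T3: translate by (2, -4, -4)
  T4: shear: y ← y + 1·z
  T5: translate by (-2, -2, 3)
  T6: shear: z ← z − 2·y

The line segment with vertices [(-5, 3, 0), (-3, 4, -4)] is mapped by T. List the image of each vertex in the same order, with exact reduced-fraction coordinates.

image vertices: (-229/50, -301/25, 101/5), (-109/25, -442/25, 147/5)

T1 rotate right-handed about the x-axis with cos θ = 7/25, sin θ = -24/25: (-5, 3, 0) → (-5, 21/25, -72/25); (-3, 4, -4) → (-3, -68/25, -124/25)
T2 shear: x ← x + 1/2·y: (-5, 21/25, -72/25) → (-229/50, 21/25, -72/25); (-3, -68/25, -124/25) → (-109/25, -68/25, -124/25)
T3 translate by (2, -4, -4): (-229/50, 21/25, -72/25) → (-129/50, -79/25, -172/25); (-109/25, -68/25, -124/25) → (-59/25, -168/25, -224/25)
T4 shear: y ← y + 1·z: (-129/50, -79/25, -172/25) → (-129/50, -251/25, -172/25); (-59/25, -168/25, -224/25) → (-59/25, -392/25, -224/25)
T5 translate by (-2, -2, 3): (-129/50, -251/25, -172/25) → (-229/50, -301/25, -97/25); (-59/25, -392/25, -224/25) → (-109/25, -442/25, -149/25)
T6 shear: z ← z − 2·y: (-229/50, -301/25, -97/25) → (-229/50, -301/25, 101/5); (-109/25, -442/25, -149/25) → (-109/25, -442/25, 147/5)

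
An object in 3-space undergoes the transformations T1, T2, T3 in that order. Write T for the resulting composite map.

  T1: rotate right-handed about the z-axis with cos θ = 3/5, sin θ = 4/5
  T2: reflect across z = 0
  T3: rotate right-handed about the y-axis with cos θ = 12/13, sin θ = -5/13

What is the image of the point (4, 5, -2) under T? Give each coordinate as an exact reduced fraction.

T1 rotate right-handed about the z-axis with cos θ = 3/5, sin θ = 4/5: (4, 5, -2) → (-8/5, 31/5, -2)
T2 reflect across z = 0: (-8/5, 31/5, -2) → (-8/5, 31/5, 2)
T3 rotate right-handed about the y-axis with cos θ = 12/13, sin θ = -5/13: (-8/5, 31/5, 2) → (-146/65, 31/5, 16/13)

T(p) = (-146/65, 31/5, 16/13)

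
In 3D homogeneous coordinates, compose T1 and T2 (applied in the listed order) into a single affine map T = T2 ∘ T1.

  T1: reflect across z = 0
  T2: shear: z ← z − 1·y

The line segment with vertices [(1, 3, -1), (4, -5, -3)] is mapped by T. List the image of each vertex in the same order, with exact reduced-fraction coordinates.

T1 reflect across z = 0: (1, 3, -1) → (1, 3, 1); (4, -5, -3) → (4, -5, 3)
T2 shear: z ← z − 1·y: (1, 3, 1) → (1, 3, -2); (4, -5, 3) → (4, -5, 8)

image vertices: (1, 3, -2), (4, -5, 8)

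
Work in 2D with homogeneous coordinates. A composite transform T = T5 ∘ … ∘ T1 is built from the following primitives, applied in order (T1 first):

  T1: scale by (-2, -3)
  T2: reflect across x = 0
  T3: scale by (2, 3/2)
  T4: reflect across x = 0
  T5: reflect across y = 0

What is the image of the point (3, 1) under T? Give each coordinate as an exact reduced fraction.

T(p) = (-12, 9/2)

T1 scale by (-2, -3): (3, 1) → (-6, -3)
T2 reflect across x = 0: (-6, -3) → (6, -3)
T3 scale by (2, 3/2): (6, -3) → (12, -9/2)
T4 reflect across x = 0: (12, -9/2) → (-12, -9/2)
T5 reflect across y = 0: (-12, -9/2) → (-12, 9/2)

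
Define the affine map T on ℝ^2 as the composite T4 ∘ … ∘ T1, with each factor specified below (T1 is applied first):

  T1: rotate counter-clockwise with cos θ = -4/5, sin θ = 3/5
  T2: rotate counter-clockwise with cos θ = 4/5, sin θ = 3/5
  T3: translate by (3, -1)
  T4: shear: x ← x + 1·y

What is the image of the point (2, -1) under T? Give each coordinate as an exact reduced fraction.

T1 rotate counter-clockwise with cos θ = -4/5, sin θ = 3/5: (2, -1) → (-1, 2)
T2 rotate counter-clockwise with cos θ = 4/5, sin θ = 3/5: (-1, 2) → (-2, 1)
T3 translate by (3, -1): (-2, 1) → (1, 0)
T4 shear: x ← x + 1·y: (1, 0) → (1, 0)

T(p) = (1, 0)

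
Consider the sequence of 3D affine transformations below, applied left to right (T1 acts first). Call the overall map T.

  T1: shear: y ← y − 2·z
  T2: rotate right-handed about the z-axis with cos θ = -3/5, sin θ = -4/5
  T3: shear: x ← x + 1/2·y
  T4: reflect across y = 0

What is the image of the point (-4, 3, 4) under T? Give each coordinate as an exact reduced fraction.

T(p) = (3/2, -31/5, 4)

T1 shear: y ← y − 2·z: (-4, 3, 4) → (-4, -5, 4)
T2 rotate right-handed about the z-axis with cos θ = -3/5, sin θ = -4/5: (-4, -5, 4) → (-8/5, 31/5, 4)
T3 shear: x ← x + 1/2·y: (-8/5, 31/5, 4) → (3/2, 31/5, 4)
T4 reflect across y = 0: (3/2, 31/5, 4) → (3/2, -31/5, 4)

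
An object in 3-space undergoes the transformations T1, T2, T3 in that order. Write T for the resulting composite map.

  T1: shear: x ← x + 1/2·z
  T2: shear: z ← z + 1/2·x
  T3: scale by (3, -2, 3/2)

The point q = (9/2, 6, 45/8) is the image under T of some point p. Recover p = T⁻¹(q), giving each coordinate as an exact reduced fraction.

p = (0, -3, 3)

T1 = [1 0 1/2 0; 0 1 0 0; 0 0 1 0; 0 0 0 1]
T2·T1 = [1 0 1/2 0; 0 1 0 0; 1/2 0 5/4 0; 0 0 0 1]
T3·…·T1 = [3 0 3/2 0; 0 -2 0 0; 3/4 0 15/8 0; 0 0 0 1]
det M = -9; M⁻¹ = [5/12 0 -1/3 0; 0 -1/2 0 0; -1/6 0 2/3 0; 0 0 0 1]
M⁻¹ · (9/2, 6, 45/8)ᵀ = (0, -3, 3)ᵀ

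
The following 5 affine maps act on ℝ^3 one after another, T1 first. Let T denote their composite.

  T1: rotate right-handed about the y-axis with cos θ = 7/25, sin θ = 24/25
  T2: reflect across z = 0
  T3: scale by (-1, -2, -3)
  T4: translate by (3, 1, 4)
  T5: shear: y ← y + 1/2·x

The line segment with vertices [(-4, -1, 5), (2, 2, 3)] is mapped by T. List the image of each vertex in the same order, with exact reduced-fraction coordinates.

image vertices: (-17/25, 133/50, 493/25), (-11/25, -161/50, 19/25)

T1 rotate right-handed about the y-axis with cos θ = 7/25, sin θ = 24/25: (-4, -1, 5) → (92/25, -1, 131/25); (2, 2, 3) → (86/25, 2, -27/25)
T2 reflect across z = 0: (92/25, -1, 131/25) → (92/25, -1, -131/25); (86/25, 2, -27/25) → (86/25, 2, 27/25)
T3 scale by (-1, -2, -3): (92/25, -1, -131/25) → (-92/25, 2, 393/25); (86/25, 2, 27/25) → (-86/25, -4, -81/25)
T4 translate by (3, 1, 4): (-92/25, 2, 393/25) → (-17/25, 3, 493/25); (-86/25, -4, -81/25) → (-11/25, -3, 19/25)
T5 shear: y ← y + 1/2·x: (-17/25, 3, 493/25) → (-17/25, 133/50, 493/25); (-11/25, -3, 19/25) → (-11/25, -161/50, 19/25)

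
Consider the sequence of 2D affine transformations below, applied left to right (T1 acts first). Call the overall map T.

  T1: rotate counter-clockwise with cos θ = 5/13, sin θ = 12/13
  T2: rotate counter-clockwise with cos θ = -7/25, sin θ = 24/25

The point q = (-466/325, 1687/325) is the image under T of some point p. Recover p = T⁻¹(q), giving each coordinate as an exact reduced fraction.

p = (2, -5)

T1 = [5/13 -12/13 0; 12/13 5/13 0; 0 0 1]
T2·T1 = [-323/325 -36/325 0; 36/325 -323/325 0; 0 0 1]
det M = 1; M⁻¹ = [-323/325 36/325 0; -36/325 -323/325 0; 0 0 1]
M⁻¹ · (-466/325, 1687/325)ᵀ = (2, -5)ᵀ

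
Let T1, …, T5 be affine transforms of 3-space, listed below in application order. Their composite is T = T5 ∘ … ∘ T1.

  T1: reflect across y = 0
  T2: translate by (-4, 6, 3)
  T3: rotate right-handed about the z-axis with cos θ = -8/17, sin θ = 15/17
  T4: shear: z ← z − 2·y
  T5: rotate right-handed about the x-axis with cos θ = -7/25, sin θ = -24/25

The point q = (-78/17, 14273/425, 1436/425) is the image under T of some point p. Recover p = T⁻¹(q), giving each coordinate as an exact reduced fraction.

T1 = [1 0 0 0; 0 -1 0 0; 0 0 1 0; 0 0 0 1]
T2·T1 = [1 0 0 -4; 0 -1 0 6; 0 0 1 3; 0 0 0 1]
T3·…·T1 = [-8/17 15/17 0 -58/17; 15/17 8/17 0 -108/17; 0 0 1 3; 0 0 0 1]
T4·…·T1 = [-8/17 15/17 0 -58/17; 15/17 8/17 0 -108/17; -30/17 -16/17 1 267/17; 0 0 0 1]
T5·…·T1 = [-8/17 15/17 0 -58/17; -33/17 -88/85 24/25 7164/425; -6/17 -16/85 -7/25 723/425; 0 0 0 1]
det M = -1; M⁻¹ = [-8/17 -21/85 -72/85 4; 15/17 -56/425 -192/425 6; 0 2/5 -11/5 -3; 0 0 0 1]
M⁻¹ · (-78/17, 14273/425, 1436/425)ᵀ = (-5, -4, 3)ᵀ

p = (-5, -4, 3)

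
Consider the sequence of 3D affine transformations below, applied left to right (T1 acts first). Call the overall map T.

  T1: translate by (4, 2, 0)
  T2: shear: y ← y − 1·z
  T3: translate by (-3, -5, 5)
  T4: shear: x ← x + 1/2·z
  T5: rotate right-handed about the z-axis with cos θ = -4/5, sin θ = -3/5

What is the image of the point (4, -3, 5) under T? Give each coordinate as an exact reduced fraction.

T(p) = (-73/5, 14/5, 10)

T1 translate by (4, 2, 0): (4, -3, 5) → (8, -1, 5)
T2 shear: y ← y − 1·z: (8, -1, 5) → (8, -6, 5)
T3 translate by (-3, -5, 5): (8, -6, 5) → (5, -11, 10)
T4 shear: x ← x + 1/2·z: (5, -11, 10) → (10, -11, 10)
T5 rotate right-handed about the z-axis with cos θ = -4/5, sin θ = -3/5: (10, -11, 10) → (-73/5, 14/5, 10)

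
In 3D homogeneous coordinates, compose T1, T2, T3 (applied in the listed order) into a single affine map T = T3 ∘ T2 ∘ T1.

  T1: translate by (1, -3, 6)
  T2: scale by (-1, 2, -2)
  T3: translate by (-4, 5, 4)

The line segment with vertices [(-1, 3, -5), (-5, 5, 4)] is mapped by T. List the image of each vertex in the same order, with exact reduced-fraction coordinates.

T1 translate by (1, -3, 6): (-1, 3, -5) → (0, 0, 1); (-5, 5, 4) → (-4, 2, 10)
T2 scale by (-1, 2, -2): (0, 0, 1) → (0, 0, -2); (-4, 2, 10) → (4, 4, -20)
T3 translate by (-4, 5, 4): (0, 0, -2) → (-4, 5, 2); (4, 4, -20) → (0, 9, -16)

image vertices: (-4, 5, 2), (0, 9, -16)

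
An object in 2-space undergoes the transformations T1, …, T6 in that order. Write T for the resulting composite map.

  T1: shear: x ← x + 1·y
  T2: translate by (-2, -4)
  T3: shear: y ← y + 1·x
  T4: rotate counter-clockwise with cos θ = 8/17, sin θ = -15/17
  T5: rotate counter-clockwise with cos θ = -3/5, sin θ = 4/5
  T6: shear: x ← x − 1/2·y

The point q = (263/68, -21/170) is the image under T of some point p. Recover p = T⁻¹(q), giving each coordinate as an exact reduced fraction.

T1 = [1 1 0; 0 1 0; 0 0 1]
T2·T1 = [1 1 -2; 0 1 -4; 0 0 1]
T3·…·T1 = [1 1 -2; 1 2 -6; 0 0 1]
T4·…·T1 = [23/17 38/17 -106/17; -7/17 1/17 -18/17; 0 0 1]
T5·…·T1 = [-41/85 -118/85 78/17; 113/85 149/85 -74/17; 0 0 1]
T6·…·T1 = [-39/34 -77/34 115/17; 113/85 149/85 -74/17; 0 0 1]
det M = 1; M⁻¹ = [149/85 77/34 -2; -113/85 -39/34 4; 0 0 1]
M⁻¹ · (263/68, -21/170)ᵀ = (9/2, -1)ᵀ

p = (9/2, -1)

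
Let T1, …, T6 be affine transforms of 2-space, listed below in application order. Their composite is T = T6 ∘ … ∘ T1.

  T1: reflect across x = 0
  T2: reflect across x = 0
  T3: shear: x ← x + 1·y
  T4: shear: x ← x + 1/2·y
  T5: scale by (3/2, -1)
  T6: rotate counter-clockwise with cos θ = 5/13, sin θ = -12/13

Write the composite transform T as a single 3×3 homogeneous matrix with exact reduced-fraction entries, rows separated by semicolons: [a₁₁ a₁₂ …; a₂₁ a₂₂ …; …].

T = [15/26 -3/52 0; -18/13 -32/13 0; 0 0 1]

T1 = [-1 0 0; 0 1 0; 0 0 1]
T2·T1 = [1 0 0; 0 1 0; 0 0 1]
T3·…·T1 = [1 1 0; 0 1 0; 0 0 1]
T4·…·T1 = [1 3/2 0; 0 1 0; 0 0 1]
T5·…·T1 = [3/2 9/4 0; 0 -1 0; 0 0 1]
T6·…·T1 = [15/26 -3/52 0; -18/13 -32/13 0; 0 0 1]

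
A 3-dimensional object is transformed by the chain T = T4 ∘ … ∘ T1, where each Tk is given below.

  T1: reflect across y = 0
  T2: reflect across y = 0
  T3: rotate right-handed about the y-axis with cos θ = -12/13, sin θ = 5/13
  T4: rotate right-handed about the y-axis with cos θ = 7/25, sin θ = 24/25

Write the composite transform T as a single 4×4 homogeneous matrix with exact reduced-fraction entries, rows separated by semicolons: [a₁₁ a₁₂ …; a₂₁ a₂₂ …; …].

T = [-204/325 0 -253/325 0; 0 1 0 0; 253/325 0 -204/325 0; 0 0 0 1]

T1 = [1 0 0 0; 0 -1 0 0; 0 0 1 0; 0 0 0 1]
T2·T1 = [1 0 0 0; 0 1 0 0; 0 0 1 0; 0 0 0 1]
T3·…·T1 = [-12/13 0 5/13 0; 0 1 0 0; -5/13 0 -12/13 0; 0 0 0 1]
T4·…·T1 = [-204/325 0 -253/325 0; 0 1 0 0; 253/325 0 -204/325 0; 0 0 0 1]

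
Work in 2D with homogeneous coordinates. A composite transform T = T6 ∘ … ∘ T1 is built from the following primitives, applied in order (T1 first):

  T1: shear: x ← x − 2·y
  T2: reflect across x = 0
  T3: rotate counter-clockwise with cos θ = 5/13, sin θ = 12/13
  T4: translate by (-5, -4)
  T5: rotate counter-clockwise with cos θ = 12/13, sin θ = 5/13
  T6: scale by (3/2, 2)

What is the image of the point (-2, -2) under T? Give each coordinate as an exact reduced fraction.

T1 shear: x ← x − 2·y: (-2, -2) → (2, -2)
T2 reflect across x = 0: (2, -2) → (-2, -2)
T3 rotate counter-clockwise with cos θ = 5/13, sin θ = 12/13: (-2, -2) → (14/13, -34/13)
T4 translate by (-5, -4): (14/13, -34/13) → (-51/13, -86/13)
T5 rotate counter-clockwise with cos θ = 12/13, sin θ = 5/13: (-51/13, -86/13) → (-14/13, -99/13)
T6 scale by (3/2, 2): (-14/13, -99/13) → (-21/13, -198/13)

T(p) = (-21/13, -198/13)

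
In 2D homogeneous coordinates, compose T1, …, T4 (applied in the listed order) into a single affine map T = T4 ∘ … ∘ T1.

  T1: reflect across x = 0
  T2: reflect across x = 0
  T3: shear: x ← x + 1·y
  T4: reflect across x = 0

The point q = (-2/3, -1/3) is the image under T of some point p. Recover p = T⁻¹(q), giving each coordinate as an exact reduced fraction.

p = (1, -1/3)

T1 = [-1 0 0; 0 1 0; 0 0 1]
T2·T1 = [1 0 0; 0 1 0; 0 0 1]
T3·…·T1 = [1 1 0; 0 1 0; 0 0 1]
T4·…·T1 = [-1 -1 0; 0 1 0; 0 0 1]
det M = -1; M⁻¹ = [-1 -1 0; 0 1 0; 0 0 1]
M⁻¹ · (-2/3, -1/3)ᵀ = (1, -1/3)ᵀ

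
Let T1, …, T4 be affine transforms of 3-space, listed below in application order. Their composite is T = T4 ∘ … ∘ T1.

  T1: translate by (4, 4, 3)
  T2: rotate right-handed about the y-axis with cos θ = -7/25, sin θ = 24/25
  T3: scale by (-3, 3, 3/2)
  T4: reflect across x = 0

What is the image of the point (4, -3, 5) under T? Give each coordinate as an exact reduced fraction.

T1 translate by (4, 4, 3): (4, -3, 5) → (8, 1, 8)
T2 rotate right-handed about the y-axis with cos θ = -7/25, sin θ = 24/25: (8, 1, 8) → (136/25, 1, -248/25)
T3 scale by (-3, 3, 3/2): (136/25, 1, -248/25) → (-408/25, 3, -372/25)
T4 reflect across x = 0: (-408/25, 3, -372/25) → (408/25, 3, -372/25)

T(p) = (408/25, 3, -372/25)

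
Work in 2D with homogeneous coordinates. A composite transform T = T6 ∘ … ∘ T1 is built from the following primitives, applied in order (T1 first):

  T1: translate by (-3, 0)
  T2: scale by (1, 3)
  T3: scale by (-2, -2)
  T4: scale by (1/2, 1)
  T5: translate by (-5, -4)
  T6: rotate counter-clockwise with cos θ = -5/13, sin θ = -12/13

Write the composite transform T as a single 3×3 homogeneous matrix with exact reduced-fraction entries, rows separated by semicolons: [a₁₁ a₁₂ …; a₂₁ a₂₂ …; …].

T = [5/13 -72/13 -38/13; 12/13 30/13 44/13; 0 0 1]

T1 = [1 0 -3; 0 1 0; 0 0 1]
T2·T1 = [1 0 -3; 0 3 0; 0 0 1]
T3·…·T1 = [-2 0 6; 0 -6 0; 0 0 1]
T4·…·T1 = [-1 0 3; 0 -6 0; 0 0 1]
T5·…·T1 = [-1 0 -2; 0 -6 -4; 0 0 1]
T6·…·T1 = [5/13 -72/13 -38/13; 12/13 30/13 44/13; 0 0 1]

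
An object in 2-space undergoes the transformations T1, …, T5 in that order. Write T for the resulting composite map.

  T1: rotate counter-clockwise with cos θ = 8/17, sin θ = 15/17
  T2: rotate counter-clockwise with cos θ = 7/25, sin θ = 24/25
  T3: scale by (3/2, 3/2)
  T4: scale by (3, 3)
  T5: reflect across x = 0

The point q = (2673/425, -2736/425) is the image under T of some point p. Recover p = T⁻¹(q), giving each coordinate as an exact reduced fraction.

T1 = [8/17 -15/17 0; 15/17 8/17 0; 0 0 1]
T2·T1 = [-304/425 -297/425 0; 297/425 -304/425 0; 0 0 1]
T3·…·T1 = [-456/425 -891/850 0; 891/850 -456/425 0; 0 0 1]
T4·…·T1 = [-1368/425 -2673/850 0; 2673/850 -1368/425 0; 0 0 1]
T5·…·T1 = [1368/425 2673/850 0; 2673/850 -1368/425 0; 0 0 1]
det M = -81/4; M⁻¹ = [608/3825 66/425 0; 66/425 -608/3825 0; 0 0 1]
M⁻¹ · (2673/425, -2736/425)ᵀ = (0, 2)ᵀ

p = (0, 2)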